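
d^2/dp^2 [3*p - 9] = 0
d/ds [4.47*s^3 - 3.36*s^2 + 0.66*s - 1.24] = 13.41*s^2 - 6.72*s + 0.66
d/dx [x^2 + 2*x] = 2*x + 2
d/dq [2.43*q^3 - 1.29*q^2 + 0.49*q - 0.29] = 7.29*q^2 - 2.58*q + 0.49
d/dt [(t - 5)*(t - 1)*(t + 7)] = 3*t^2 + 2*t - 37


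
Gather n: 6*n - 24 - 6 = 6*n - 30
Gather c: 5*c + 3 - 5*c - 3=0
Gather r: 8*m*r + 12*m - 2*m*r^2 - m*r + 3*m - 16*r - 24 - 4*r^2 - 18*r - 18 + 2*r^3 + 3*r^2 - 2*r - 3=15*m + 2*r^3 + r^2*(-2*m - 1) + r*(7*m - 36) - 45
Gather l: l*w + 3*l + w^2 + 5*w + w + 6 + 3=l*(w + 3) + w^2 + 6*w + 9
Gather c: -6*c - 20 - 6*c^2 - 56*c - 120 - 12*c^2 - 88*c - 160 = -18*c^2 - 150*c - 300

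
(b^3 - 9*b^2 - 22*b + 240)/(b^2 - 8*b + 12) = (b^2 - 3*b - 40)/(b - 2)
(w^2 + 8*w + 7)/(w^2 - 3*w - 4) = (w + 7)/(w - 4)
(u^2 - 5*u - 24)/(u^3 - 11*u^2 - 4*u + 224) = (u + 3)/(u^2 - 3*u - 28)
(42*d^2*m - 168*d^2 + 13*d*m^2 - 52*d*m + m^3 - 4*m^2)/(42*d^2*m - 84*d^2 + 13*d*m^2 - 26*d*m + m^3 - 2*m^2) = (m - 4)/(m - 2)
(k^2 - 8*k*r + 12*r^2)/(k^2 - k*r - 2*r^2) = (k - 6*r)/(k + r)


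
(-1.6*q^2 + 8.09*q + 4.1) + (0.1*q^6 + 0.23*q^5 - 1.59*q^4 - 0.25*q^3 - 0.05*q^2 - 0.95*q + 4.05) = 0.1*q^6 + 0.23*q^5 - 1.59*q^4 - 0.25*q^3 - 1.65*q^2 + 7.14*q + 8.15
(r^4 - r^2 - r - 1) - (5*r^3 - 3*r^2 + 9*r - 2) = r^4 - 5*r^3 + 2*r^2 - 10*r + 1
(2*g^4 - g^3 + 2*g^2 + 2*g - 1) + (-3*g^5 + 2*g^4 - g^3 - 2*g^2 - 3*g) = -3*g^5 + 4*g^4 - 2*g^3 - g - 1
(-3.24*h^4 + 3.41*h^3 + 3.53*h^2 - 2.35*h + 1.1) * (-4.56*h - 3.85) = 14.7744*h^5 - 3.0756*h^4 - 29.2253*h^3 - 2.8745*h^2 + 4.0315*h - 4.235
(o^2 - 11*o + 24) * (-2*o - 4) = -2*o^3 + 18*o^2 - 4*o - 96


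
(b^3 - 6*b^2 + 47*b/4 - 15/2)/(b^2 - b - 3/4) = (2*b^2 - 9*b + 10)/(2*b + 1)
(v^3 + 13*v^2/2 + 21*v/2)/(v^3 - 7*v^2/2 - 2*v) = (2*v^2 + 13*v + 21)/(2*v^2 - 7*v - 4)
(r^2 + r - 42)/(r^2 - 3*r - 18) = (r + 7)/(r + 3)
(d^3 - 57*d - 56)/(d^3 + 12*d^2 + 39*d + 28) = (d - 8)/(d + 4)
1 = 1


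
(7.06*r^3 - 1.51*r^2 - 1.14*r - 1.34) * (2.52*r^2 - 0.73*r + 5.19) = 17.7912*r^5 - 8.959*r^4 + 34.8709*r^3 - 10.3815*r^2 - 4.9384*r - 6.9546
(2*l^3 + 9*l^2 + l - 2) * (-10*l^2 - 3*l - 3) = -20*l^5 - 96*l^4 - 43*l^3 - 10*l^2 + 3*l + 6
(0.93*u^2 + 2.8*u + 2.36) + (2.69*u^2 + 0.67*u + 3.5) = 3.62*u^2 + 3.47*u + 5.86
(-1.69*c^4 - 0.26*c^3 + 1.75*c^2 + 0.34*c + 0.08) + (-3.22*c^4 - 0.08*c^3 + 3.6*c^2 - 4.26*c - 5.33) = -4.91*c^4 - 0.34*c^3 + 5.35*c^2 - 3.92*c - 5.25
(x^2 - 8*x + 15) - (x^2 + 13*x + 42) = -21*x - 27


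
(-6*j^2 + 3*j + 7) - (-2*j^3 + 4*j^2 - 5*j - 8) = 2*j^3 - 10*j^2 + 8*j + 15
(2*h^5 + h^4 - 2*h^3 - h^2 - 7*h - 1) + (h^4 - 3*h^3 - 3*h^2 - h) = 2*h^5 + 2*h^4 - 5*h^3 - 4*h^2 - 8*h - 1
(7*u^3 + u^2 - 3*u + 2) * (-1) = -7*u^3 - u^2 + 3*u - 2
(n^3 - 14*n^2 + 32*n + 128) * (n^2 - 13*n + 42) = n^5 - 27*n^4 + 256*n^3 - 876*n^2 - 320*n + 5376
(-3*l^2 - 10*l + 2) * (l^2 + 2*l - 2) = -3*l^4 - 16*l^3 - 12*l^2 + 24*l - 4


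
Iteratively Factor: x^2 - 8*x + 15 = (x - 5)*(x - 3)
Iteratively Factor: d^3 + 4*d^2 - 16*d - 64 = (d + 4)*(d^2 - 16) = (d + 4)^2*(d - 4)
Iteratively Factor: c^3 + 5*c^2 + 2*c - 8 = (c - 1)*(c^2 + 6*c + 8) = (c - 1)*(c + 4)*(c + 2)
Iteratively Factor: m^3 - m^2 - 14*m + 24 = (m + 4)*(m^2 - 5*m + 6) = (m - 3)*(m + 4)*(m - 2)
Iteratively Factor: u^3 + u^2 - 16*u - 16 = (u - 4)*(u^2 + 5*u + 4) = (u - 4)*(u + 1)*(u + 4)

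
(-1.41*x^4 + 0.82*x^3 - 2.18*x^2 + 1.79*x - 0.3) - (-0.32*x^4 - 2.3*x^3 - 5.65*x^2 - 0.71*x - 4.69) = -1.09*x^4 + 3.12*x^3 + 3.47*x^2 + 2.5*x + 4.39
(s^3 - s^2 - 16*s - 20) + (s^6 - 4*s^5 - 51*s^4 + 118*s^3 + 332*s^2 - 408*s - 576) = s^6 - 4*s^5 - 51*s^4 + 119*s^3 + 331*s^2 - 424*s - 596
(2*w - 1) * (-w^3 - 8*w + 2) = -2*w^4 + w^3 - 16*w^2 + 12*w - 2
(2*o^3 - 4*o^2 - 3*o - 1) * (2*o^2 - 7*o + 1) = 4*o^5 - 22*o^4 + 24*o^3 + 15*o^2 + 4*o - 1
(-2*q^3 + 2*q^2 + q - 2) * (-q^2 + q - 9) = 2*q^5 - 4*q^4 + 19*q^3 - 15*q^2 - 11*q + 18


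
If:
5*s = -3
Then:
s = -3/5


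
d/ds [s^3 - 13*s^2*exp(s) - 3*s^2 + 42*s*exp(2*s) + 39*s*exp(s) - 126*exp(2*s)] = -13*s^2*exp(s) + 3*s^2 + 84*s*exp(2*s) + 13*s*exp(s) - 6*s - 210*exp(2*s) + 39*exp(s)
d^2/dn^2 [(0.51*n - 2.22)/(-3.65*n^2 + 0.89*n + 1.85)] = ((0.51*n - 2.22)*(7.3*n - 0.89)*(14.6*n - 1.78) + (11.169*n - 17.1138)*(-3.65*n^2 + 0.89*n + 1.85))/(-3.65*n^2 + 0.89*n + 1.85)^3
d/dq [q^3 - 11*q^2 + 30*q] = 3*q^2 - 22*q + 30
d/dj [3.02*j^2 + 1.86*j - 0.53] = 6.04*j + 1.86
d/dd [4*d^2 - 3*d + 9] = 8*d - 3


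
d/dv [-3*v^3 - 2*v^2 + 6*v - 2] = -9*v^2 - 4*v + 6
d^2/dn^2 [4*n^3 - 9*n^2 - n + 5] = 24*n - 18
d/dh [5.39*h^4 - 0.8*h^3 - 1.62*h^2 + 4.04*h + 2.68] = 21.56*h^3 - 2.4*h^2 - 3.24*h + 4.04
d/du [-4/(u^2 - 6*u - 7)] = 8*(u - 3)/(-u^2 + 6*u + 7)^2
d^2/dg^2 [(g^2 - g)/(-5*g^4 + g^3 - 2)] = 2*(-g^5*(g - 1)*(20*g - 3)^2 + g^2*(3*(g - 1)*(10*g - 1) + (2*g - 1)*(20*g - 3))*(5*g^4 - g^3 + 2) - (5*g^4 - g^3 + 2)^2)/(5*g^4 - g^3 + 2)^3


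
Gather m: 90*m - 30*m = 60*m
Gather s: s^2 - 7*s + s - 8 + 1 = s^2 - 6*s - 7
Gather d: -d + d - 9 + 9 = 0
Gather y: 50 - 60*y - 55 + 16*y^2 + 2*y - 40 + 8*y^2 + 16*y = 24*y^2 - 42*y - 45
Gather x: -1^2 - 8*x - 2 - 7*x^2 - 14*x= -7*x^2 - 22*x - 3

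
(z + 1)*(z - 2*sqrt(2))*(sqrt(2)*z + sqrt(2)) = sqrt(2)*z^3 - 4*z^2 + 2*sqrt(2)*z^2 - 8*z + sqrt(2)*z - 4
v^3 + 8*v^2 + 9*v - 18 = (v - 1)*(v + 3)*(v + 6)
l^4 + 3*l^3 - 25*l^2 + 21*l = l*(l - 3)*(l - 1)*(l + 7)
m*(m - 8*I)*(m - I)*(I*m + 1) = I*m^4 + 10*m^3 - 17*I*m^2 - 8*m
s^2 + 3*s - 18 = (s - 3)*(s + 6)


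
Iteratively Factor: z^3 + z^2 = (z + 1)*(z^2) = z*(z + 1)*(z)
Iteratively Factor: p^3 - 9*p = (p)*(p^2 - 9) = p*(p - 3)*(p + 3)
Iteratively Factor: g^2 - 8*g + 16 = (g - 4)*(g - 4)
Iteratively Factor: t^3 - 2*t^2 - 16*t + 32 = (t + 4)*(t^2 - 6*t + 8) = (t - 4)*(t + 4)*(t - 2)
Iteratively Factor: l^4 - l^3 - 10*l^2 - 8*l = (l + 2)*(l^3 - 3*l^2 - 4*l) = (l - 4)*(l + 2)*(l^2 + l) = (l - 4)*(l + 1)*(l + 2)*(l)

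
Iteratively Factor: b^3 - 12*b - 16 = (b + 2)*(b^2 - 2*b - 8) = (b - 4)*(b + 2)*(b + 2)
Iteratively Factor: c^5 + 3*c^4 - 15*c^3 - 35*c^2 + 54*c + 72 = (c + 3)*(c^4 - 15*c^2 + 10*c + 24) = (c + 3)*(c + 4)*(c^3 - 4*c^2 + c + 6) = (c - 2)*(c + 3)*(c + 4)*(c^2 - 2*c - 3) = (c - 2)*(c + 1)*(c + 3)*(c + 4)*(c - 3)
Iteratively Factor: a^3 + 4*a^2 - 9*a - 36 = (a - 3)*(a^2 + 7*a + 12) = (a - 3)*(a + 4)*(a + 3)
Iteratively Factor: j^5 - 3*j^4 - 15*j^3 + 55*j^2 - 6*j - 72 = (j - 3)*(j^4 - 15*j^2 + 10*j + 24) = (j - 3)*(j + 1)*(j^3 - j^2 - 14*j + 24) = (j - 3)^2*(j + 1)*(j^2 + 2*j - 8) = (j - 3)^2*(j + 1)*(j + 4)*(j - 2)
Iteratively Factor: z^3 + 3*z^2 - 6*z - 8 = (z + 1)*(z^2 + 2*z - 8) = (z - 2)*(z + 1)*(z + 4)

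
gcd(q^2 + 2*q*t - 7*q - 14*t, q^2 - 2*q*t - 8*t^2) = q + 2*t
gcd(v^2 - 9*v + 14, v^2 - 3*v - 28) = v - 7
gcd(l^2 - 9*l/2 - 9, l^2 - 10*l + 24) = l - 6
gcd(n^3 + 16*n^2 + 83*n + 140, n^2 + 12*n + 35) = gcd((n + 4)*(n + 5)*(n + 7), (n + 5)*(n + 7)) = n^2 + 12*n + 35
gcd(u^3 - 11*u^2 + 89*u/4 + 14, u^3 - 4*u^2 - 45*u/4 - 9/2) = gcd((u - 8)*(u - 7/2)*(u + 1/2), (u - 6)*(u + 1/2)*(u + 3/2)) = u + 1/2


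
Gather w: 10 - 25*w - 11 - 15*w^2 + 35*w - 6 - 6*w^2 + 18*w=-21*w^2 + 28*w - 7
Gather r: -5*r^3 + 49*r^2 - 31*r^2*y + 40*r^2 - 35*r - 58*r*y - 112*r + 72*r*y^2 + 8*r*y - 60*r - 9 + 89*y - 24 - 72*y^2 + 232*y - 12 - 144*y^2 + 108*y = -5*r^3 + r^2*(89 - 31*y) + r*(72*y^2 - 50*y - 207) - 216*y^2 + 429*y - 45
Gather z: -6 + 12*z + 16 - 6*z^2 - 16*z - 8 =-6*z^2 - 4*z + 2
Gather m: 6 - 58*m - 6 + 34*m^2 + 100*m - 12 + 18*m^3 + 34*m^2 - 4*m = 18*m^3 + 68*m^2 + 38*m - 12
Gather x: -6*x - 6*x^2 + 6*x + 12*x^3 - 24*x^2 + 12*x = 12*x^3 - 30*x^2 + 12*x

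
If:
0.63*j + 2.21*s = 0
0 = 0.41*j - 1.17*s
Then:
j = 0.00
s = 0.00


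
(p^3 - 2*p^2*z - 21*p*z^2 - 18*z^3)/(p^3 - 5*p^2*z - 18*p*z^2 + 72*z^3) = (-p^2 - 4*p*z - 3*z^2)/(-p^2 - p*z + 12*z^2)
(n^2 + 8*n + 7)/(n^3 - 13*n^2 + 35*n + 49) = (n + 7)/(n^2 - 14*n + 49)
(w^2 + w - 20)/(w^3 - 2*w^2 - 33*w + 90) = (w^2 + w - 20)/(w^3 - 2*w^2 - 33*w + 90)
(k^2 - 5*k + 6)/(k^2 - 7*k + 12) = (k - 2)/(k - 4)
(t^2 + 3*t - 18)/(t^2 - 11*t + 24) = (t + 6)/(t - 8)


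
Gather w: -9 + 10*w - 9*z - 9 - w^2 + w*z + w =-w^2 + w*(z + 11) - 9*z - 18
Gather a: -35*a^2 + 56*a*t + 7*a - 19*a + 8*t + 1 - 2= -35*a^2 + a*(56*t - 12) + 8*t - 1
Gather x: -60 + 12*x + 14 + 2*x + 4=14*x - 42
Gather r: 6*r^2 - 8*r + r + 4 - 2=6*r^2 - 7*r + 2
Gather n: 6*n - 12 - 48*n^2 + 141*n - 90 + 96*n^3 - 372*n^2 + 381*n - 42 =96*n^3 - 420*n^2 + 528*n - 144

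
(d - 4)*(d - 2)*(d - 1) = d^3 - 7*d^2 + 14*d - 8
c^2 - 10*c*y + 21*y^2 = (c - 7*y)*(c - 3*y)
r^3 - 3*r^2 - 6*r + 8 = (r - 4)*(r - 1)*(r + 2)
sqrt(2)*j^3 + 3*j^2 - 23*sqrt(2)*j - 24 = (j - 3*sqrt(2))*(j + 4*sqrt(2))*(sqrt(2)*j + 1)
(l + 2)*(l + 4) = l^2 + 6*l + 8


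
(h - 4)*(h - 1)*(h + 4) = h^3 - h^2 - 16*h + 16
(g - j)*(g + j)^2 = g^3 + g^2*j - g*j^2 - j^3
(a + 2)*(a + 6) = a^2 + 8*a + 12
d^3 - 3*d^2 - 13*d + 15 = (d - 5)*(d - 1)*(d + 3)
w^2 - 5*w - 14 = (w - 7)*(w + 2)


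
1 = 1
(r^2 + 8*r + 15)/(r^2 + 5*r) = (r + 3)/r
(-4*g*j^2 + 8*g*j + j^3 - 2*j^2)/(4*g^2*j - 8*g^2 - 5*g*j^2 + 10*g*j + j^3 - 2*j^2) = -j/(g - j)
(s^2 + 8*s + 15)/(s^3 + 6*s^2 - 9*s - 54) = (s + 5)/(s^2 + 3*s - 18)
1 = 1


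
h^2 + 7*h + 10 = (h + 2)*(h + 5)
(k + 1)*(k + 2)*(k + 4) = k^3 + 7*k^2 + 14*k + 8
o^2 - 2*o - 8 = (o - 4)*(o + 2)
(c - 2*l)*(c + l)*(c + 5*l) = c^3 + 4*c^2*l - 7*c*l^2 - 10*l^3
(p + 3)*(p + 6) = p^2 + 9*p + 18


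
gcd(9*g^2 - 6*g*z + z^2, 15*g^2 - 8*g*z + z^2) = -3*g + z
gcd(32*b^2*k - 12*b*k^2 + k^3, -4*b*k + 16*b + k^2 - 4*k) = 4*b - k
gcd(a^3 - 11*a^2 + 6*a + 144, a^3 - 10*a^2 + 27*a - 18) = a - 6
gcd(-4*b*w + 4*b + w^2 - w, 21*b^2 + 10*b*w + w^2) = 1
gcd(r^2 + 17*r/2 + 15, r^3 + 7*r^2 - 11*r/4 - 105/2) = r + 6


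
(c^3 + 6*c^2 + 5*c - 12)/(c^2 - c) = c + 7 + 12/c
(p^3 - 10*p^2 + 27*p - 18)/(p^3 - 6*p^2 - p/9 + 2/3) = 9*(p^2 - 4*p + 3)/(9*p^2 - 1)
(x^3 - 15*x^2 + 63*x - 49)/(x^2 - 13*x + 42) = (x^2 - 8*x + 7)/(x - 6)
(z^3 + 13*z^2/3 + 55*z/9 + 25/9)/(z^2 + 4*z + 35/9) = (3*z^2 + 8*z + 5)/(3*z + 7)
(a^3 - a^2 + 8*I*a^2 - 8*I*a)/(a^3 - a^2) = (a + 8*I)/a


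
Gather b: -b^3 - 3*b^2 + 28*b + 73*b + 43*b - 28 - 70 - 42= -b^3 - 3*b^2 + 144*b - 140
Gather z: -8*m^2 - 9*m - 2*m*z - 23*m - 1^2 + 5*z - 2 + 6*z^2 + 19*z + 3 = -8*m^2 - 32*m + 6*z^2 + z*(24 - 2*m)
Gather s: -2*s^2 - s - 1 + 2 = -2*s^2 - s + 1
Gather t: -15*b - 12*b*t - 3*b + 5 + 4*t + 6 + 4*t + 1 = -18*b + t*(8 - 12*b) + 12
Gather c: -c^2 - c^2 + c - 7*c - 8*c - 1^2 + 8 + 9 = -2*c^2 - 14*c + 16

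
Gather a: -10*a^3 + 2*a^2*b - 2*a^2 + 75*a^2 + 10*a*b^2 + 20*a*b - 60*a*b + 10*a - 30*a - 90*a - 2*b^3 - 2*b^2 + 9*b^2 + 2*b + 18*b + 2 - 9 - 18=-10*a^3 + a^2*(2*b + 73) + a*(10*b^2 - 40*b - 110) - 2*b^3 + 7*b^2 + 20*b - 25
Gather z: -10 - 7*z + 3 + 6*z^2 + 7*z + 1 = 6*z^2 - 6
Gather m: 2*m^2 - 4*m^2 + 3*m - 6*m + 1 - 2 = -2*m^2 - 3*m - 1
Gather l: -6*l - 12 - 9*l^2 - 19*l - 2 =-9*l^2 - 25*l - 14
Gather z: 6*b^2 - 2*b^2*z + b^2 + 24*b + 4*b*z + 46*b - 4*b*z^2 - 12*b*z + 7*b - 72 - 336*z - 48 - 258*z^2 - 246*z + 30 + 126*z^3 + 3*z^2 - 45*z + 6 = 7*b^2 + 77*b + 126*z^3 + z^2*(-4*b - 255) + z*(-2*b^2 - 8*b - 627) - 84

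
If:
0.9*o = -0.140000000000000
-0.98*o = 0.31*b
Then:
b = 0.49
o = -0.16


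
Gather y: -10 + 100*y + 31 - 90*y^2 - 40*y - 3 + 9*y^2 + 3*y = -81*y^2 + 63*y + 18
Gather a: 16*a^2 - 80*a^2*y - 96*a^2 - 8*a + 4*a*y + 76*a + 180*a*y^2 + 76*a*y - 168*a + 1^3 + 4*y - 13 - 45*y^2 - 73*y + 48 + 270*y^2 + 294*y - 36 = a^2*(-80*y - 80) + a*(180*y^2 + 80*y - 100) + 225*y^2 + 225*y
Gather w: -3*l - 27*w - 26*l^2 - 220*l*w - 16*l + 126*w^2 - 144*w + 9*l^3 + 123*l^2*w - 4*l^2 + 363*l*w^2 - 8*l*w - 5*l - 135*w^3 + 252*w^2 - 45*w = 9*l^3 - 30*l^2 - 24*l - 135*w^3 + w^2*(363*l + 378) + w*(123*l^2 - 228*l - 216)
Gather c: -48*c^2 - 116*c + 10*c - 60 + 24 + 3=-48*c^2 - 106*c - 33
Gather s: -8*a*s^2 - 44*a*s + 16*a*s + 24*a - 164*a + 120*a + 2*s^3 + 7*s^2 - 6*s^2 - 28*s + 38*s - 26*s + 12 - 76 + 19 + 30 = -20*a + 2*s^3 + s^2*(1 - 8*a) + s*(-28*a - 16) - 15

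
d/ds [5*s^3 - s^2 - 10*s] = 15*s^2 - 2*s - 10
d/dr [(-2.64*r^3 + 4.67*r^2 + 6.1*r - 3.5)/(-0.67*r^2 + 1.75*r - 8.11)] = (1.7688*r^4 - 9.24*r^3 + 76.4907*r^2 - 80.4374*r - 43.346)/(0.4489*r^4 - 2.345*r^3 + 13.9299*r^2 - 28.385*r + 65.7721)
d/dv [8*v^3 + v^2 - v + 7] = 24*v^2 + 2*v - 1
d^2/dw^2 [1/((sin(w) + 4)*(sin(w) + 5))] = (-4*sin(w)^4 - 27*sin(w)^3 + 5*sin(w)^2 + 234*sin(w) + 122)/((sin(w) + 4)^3*(sin(w) + 5)^3)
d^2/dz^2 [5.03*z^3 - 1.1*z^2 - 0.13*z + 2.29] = 30.18*z - 2.2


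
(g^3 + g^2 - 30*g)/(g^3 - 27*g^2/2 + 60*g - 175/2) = 2*g*(g + 6)/(2*g^2 - 17*g + 35)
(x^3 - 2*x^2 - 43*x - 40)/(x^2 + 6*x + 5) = x - 8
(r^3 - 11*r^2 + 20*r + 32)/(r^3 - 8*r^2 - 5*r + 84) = (r^2 - 7*r - 8)/(r^2 - 4*r - 21)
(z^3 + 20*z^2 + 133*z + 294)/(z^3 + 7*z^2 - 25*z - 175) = (z^2 + 13*z + 42)/(z^2 - 25)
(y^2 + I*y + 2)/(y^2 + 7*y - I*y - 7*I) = (y + 2*I)/(y + 7)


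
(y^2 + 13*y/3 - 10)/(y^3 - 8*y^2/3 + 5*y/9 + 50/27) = 9*(y + 6)/(9*y^2 - 9*y - 10)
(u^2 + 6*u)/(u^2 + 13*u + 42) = u/(u + 7)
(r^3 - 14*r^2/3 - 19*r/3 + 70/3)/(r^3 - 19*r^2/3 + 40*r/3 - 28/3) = (3*r^2 - 8*r - 35)/(3*r^2 - 13*r + 14)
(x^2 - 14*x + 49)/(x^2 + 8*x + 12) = (x^2 - 14*x + 49)/(x^2 + 8*x + 12)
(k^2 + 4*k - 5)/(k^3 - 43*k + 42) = (k + 5)/(k^2 + k - 42)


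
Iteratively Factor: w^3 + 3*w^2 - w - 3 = (w + 1)*(w^2 + 2*w - 3) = (w + 1)*(w + 3)*(w - 1)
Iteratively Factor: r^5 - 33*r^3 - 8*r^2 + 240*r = (r + 4)*(r^4 - 4*r^3 - 17*r^2 + 60*r) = r*(r + 4)*(r^3 - 4*r^2 - 17*r + 60) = r*(r + 4)^2*(r^2 - 8*r + 15) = r*(r - 3)*(r + 4)^2*(r - 5)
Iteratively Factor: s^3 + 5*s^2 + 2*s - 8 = (s + 2)*(s^2 + 3*s - 4) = (s - 1)*(s + 2)*(s + 4)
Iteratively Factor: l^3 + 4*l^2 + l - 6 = (l - 1)*(l^2 + 5*l + 6) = (l - 1)*(l + 3)*(l + 2)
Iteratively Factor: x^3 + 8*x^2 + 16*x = (x + 4)*(x^2 + 4*x) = (x + 4)^2*(x)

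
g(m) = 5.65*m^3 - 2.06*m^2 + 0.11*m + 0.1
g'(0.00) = 0.11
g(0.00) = 0.10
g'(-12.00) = 2490.35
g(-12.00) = -10061.06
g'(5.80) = 546.41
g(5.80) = 1033.82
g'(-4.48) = 358.76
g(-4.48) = -549.76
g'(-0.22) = 1.84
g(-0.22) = -0.08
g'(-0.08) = 0.55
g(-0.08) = 0.08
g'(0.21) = -0.01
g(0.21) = 0.08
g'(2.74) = 116.08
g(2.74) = 101.16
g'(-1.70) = 56.10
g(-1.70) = -33.80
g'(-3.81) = 261.86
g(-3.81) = -342.70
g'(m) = 16.95*m^2 - 4.12*m + 0.11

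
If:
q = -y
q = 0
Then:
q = 0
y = 0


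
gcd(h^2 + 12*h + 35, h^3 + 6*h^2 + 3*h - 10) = h + 5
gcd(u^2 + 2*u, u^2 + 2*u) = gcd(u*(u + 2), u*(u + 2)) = u^2 + 2*u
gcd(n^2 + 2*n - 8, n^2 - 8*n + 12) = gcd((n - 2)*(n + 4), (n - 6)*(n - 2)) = n - 2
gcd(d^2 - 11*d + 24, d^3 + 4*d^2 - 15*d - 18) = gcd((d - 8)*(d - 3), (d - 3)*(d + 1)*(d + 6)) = d - 3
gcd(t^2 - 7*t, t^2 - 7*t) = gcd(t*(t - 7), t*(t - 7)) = t^2 - 7*t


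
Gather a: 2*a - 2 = 2*a - 2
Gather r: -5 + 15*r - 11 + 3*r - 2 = 18*r - 18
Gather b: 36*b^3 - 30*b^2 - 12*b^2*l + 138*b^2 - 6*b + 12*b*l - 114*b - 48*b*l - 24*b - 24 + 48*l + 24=36*b^3 + b^2*(108 - 12*l) + b*(-36*l - 144) + 48*l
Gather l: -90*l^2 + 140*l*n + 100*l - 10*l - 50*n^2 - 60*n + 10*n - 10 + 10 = -90*l^2 + l*(140*n + 90) - 50*n^2 - 50*n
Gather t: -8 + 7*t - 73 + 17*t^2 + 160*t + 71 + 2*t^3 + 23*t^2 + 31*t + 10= 2*t^3 + 40*t^2 + 198*t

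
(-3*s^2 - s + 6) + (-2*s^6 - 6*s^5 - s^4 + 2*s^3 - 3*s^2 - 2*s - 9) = -2*s^6 - 6*s^5 - s^4 + 2*s^3 - 6*s^2 - 3*s - 3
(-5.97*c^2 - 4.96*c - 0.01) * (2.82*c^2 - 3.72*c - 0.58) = -16.8354*c^4 + 8.2212*c^3 + 21.8856*c^2 + 2.914*c + 0.0058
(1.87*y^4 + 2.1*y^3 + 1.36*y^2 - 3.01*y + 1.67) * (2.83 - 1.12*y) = -2.0944*y^5 + 2.9401*y^4 + 4.4198*y^3 + 7.22*y^2 - 10.3887*y + 4.7261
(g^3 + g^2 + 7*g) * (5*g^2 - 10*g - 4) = 5*g^5 - 5*g^4 + 21*g^3 - 74*g^2 - 28*g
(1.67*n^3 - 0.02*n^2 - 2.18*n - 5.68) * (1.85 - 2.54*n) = -4.2418*n^4 + 3.1403*n^3 + 5.5002*n^2 + 10.3942*n - 10.508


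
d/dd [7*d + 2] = 7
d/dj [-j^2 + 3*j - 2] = 3 - 2*j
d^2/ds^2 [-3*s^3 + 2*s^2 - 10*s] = 4 - 18*s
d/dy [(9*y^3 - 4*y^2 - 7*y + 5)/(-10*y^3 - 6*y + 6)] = (-10*y^4 - 62*y^3 + 84*y^2 - 12*y - 3)/(25*y^6 + 30*y^4 - 30*y^3 + 9*y^2 - 18*y + 9)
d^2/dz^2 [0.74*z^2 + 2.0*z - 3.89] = 1.48000000000000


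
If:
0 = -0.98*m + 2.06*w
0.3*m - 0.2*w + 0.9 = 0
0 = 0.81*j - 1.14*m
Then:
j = -6.18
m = -4.39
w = -2.09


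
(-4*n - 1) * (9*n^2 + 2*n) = -36*n^3 - 17*n^2 - 2*n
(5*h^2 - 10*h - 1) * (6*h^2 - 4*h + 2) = 30*h^4 - 80*h^3 + 44*h^2 - 16*h - 2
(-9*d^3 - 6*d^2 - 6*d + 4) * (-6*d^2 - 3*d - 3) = 54*d^5 + 63*d^4 + 81*d^3 + 12*d^2 + 6*d - 12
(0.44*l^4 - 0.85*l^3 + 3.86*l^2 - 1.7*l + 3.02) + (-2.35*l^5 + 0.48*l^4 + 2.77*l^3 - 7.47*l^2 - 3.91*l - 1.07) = -2.35*l^5 + 0.92*l^4 + 1.92*l^3 - 3.61*l^2 - 5.61*l + 1.95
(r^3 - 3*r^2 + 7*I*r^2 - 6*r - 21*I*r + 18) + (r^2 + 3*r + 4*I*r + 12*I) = r^3 - 2*r^2 + 7*I*r^2 - 3*r - 17*I*r + 18 + 12*I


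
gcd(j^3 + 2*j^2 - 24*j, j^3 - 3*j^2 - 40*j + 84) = j + 6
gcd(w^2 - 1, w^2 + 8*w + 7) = w + 1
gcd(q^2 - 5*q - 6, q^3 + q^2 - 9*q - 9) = q + 1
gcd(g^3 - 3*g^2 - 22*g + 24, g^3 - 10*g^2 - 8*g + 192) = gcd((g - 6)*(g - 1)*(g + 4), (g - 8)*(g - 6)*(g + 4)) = g^2 - 2*g - 24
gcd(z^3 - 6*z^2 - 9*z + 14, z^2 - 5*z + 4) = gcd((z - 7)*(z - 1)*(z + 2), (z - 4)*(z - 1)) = z - 1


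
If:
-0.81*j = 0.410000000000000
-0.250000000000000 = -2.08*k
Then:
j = -0.51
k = 0.12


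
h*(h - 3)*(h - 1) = h^3 - 4*h^2 + 3*h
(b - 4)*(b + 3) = b^2 - b - 12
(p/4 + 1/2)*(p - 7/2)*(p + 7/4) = p^3/4 + p^2/16 - 77*p/32 - 49/16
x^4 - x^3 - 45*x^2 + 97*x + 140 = (x - 5)*(x - 4)*(x + 1)*(x + 7)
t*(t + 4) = t^2 + 4*t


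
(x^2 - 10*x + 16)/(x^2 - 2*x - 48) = (x - 2)/(x + 6)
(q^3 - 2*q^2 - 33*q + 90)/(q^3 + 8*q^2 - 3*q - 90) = (q - 5)/(q + 5)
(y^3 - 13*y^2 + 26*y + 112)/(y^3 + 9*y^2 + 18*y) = (y^3 - 13*y^2 + 26*y + 112)/(y*(y^2 + 9*y + 18))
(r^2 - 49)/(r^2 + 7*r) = (r - 7)/r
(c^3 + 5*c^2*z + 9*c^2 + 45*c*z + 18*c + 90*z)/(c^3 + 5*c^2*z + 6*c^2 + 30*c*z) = (c + 3)/c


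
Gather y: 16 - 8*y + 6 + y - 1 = 21 - 7*y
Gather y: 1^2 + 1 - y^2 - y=-y^2 - y + 2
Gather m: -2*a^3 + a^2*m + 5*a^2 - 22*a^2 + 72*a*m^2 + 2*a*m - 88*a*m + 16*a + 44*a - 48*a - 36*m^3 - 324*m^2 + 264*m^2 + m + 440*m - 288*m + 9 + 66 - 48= -2*a^3 - 17*a^2 + 12*a - 36*m^3 + m^2*(72*a - 60) + m*(a^2 - 86*a + 153) + 27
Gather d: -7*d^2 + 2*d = -7*d^2 + 2*d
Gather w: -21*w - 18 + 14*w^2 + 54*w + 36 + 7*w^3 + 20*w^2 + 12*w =7*w^3 + 34*w^2 + 45*w + 18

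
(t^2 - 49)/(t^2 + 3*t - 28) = (t - 7)/(t - 4)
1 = 1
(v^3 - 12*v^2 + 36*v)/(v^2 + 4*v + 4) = v*(v^2 - 12*v + 36)/(v^2 + 4*v + 4)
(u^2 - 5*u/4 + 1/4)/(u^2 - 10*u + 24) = (4*u^2 - 5*u + 1)/(4*(u^2 - 10*u + 24))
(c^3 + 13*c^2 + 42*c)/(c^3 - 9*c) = (c^2 + 13*c + 42)/(c^2 - 9)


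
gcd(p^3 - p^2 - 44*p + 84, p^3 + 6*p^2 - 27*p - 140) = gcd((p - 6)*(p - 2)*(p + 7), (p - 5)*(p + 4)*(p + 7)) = p + 7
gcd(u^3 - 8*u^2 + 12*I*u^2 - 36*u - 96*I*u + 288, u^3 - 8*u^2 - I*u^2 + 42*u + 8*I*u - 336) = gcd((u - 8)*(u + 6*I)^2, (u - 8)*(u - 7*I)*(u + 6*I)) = u^2 + u*(-8 + 6*I) - 48*I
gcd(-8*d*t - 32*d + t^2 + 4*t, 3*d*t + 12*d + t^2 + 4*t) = t + 4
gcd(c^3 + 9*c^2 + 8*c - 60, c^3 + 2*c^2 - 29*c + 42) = c - 2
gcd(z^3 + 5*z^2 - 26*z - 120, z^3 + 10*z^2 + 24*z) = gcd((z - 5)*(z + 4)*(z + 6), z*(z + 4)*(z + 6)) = z^2 + 10*z + 24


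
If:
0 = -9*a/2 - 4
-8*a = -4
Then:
No Solution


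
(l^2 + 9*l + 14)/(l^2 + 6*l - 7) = (l + 2)/(l - 1)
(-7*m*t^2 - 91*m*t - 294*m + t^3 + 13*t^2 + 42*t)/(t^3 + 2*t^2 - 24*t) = (-7*m*t - 49*m + t^2 + 7*t)/(t*(t - 4))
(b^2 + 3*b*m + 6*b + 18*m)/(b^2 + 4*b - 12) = (b + 3*m)/(b - 2)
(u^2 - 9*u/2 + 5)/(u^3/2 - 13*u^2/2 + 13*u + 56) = (2*u^2 - 9*u + 10)/(u^3 - 13*u^2 + 26*u + 112)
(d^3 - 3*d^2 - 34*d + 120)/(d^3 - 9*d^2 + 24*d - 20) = (d^2 + 2*d - 24)/(d^2 - 4*d + 4)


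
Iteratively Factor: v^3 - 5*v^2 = (v)*(v^2 - 5*v) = v^2*(v - 5)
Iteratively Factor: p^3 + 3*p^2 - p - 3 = (p + 1)*(p^2 + 2*p - 3) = (p + 1)*(p + 3)*(p - 1)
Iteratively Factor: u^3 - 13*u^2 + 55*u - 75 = (u - 3)*(u^2 - 10*u + 25) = (u - 5)*(u - 3)*(u - 5)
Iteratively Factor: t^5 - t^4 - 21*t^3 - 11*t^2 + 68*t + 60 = (t + 2)*(t^4 - 3*t^3 - 15*t^2 + 19*t + 30) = (t - 2)*(t + 2)*(t^3 - t^2 - 17*t - 15) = (t - 2)*(t + 2)*(t + 3)*(t^2 - 4*t - 5) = (t - 5)*(t - 2)*(t + 2)*(t + 3)*(t + 1)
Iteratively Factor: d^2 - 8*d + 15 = (d - 3)*(d - 5)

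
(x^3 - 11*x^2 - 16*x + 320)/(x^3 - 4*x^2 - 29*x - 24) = (x^2 - 3*x - 40)/(x^2 + 4*x + 3)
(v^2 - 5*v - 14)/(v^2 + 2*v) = (v - 7)/v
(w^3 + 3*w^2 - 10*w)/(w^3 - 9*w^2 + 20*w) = (w^2 + 3*w - 10)/(w^2 - 9*w + 20)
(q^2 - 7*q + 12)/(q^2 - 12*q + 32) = (q - 3)/(q - 8)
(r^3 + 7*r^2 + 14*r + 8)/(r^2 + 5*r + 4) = r + 2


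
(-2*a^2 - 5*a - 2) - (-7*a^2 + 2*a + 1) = 5*a^2 - 7*a - 3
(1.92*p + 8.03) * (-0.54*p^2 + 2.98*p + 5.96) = -1.0368*p^3 + 1.3854*p^2 + 35.3726*p + 47.8588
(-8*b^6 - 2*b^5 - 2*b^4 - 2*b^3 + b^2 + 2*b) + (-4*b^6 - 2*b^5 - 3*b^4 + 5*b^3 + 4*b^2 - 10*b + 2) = -12*b^6 - 4*b^5 - 5*b^4 + 3*b^3 + 5*b^2 - 8*b + 2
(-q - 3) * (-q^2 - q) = q^3 + 4*q^2 + 3*q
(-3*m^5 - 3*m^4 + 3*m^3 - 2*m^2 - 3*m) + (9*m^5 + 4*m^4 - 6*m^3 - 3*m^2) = 6*m^5 + m^4 - 3*m^3 - 5*m^2 - 3*m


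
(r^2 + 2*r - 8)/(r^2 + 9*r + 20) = (r - 2)/(r + 5)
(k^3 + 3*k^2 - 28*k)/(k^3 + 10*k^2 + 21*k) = (k - 4)/(k + 3)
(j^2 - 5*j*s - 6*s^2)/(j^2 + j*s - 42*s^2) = (j + s)/(j + 7*s)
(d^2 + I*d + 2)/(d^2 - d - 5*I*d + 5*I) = (d^2 + I*d + 2)/(d^2 - d - 5*I*d + 5*I)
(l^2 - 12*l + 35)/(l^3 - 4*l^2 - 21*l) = (l - 5)/(l*(l + 3))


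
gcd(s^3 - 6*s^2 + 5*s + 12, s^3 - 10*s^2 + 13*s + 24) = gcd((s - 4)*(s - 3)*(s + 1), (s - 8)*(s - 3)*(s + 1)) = s^2 - 2*s - 3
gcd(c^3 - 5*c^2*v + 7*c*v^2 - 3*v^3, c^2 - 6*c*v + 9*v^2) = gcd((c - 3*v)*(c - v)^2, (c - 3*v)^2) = -c + 3*v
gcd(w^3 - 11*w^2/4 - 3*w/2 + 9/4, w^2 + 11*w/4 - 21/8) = w - 3/4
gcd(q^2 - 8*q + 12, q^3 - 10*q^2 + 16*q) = q - 2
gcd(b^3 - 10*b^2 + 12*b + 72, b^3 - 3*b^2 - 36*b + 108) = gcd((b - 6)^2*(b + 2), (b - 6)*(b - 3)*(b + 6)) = b - 6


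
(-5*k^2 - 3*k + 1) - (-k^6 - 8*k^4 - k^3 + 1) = k^6 + 8*k^4 + k^3 - 5*k^2 - 3*k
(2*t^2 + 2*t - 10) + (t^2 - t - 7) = 3*t^2 + t - 17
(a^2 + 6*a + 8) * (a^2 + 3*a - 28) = a^4 + 9*a^3 - 2*a^2 - 144*a - 224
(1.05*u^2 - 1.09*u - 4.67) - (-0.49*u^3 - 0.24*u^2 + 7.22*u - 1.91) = 0.49*u^3 + 1.29*u^2 - 8.31*u - 2.76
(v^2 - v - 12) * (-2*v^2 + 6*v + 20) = -2*v^4 + 8*v^3 + 38*v^2 - 92*v - 240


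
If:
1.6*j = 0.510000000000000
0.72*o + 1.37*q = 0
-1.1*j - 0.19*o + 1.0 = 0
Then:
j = 0.32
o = 3.42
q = -1.80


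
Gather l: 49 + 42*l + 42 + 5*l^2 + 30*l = 5*l^2 + 72*l + 91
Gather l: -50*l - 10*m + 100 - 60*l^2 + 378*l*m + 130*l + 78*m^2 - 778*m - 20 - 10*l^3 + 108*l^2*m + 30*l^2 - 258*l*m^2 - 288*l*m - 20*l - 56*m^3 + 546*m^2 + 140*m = -10*l^3 + l^2*(108*m - 30) + l*(-258*m^2 + 90*m + 60) - 56*m^3 + 624*m^2 - 648*m + 80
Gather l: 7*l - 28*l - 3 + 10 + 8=15 - 21*l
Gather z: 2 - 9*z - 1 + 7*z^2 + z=7*z^2 - 8*z + 1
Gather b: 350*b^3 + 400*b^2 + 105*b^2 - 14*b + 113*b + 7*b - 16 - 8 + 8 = 350*b^3 + 505*b^2 + 106*b - 16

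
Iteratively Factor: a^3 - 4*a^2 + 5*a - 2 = (a - 2)*(a^2 - 2*a + 1) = (a - 2)*(a - 1)*(a - 1)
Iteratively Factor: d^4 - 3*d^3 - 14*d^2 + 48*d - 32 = (d - 4)*(d^3 + d^2 - 10*d + 8) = (d - 4)*(d + 4)*(d^2 - 3*d + 2) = (d - 4)*(d - 2)*(d + 4)*(d - 1)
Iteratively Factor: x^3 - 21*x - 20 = (x + 4)*(x^2 - 4*x - 5) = (x + 1)*(x + 4)*(x - 5)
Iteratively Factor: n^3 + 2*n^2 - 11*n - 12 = (n - 3)*(n^2 + 5*n + 4) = (n - 3)*(n + 4)*(n + 1)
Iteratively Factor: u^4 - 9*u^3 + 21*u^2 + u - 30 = (u - 2)*(u^3 - 7*u^2 + 7*u + 15) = (u - 5)*(u - 2)*(u^2 - 2*u - 3) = (u - 5)*(u - 3)*(u - 2)*(u + 1)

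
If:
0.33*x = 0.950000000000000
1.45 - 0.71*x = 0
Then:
No Solution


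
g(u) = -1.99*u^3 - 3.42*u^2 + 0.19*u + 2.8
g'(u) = -5.97*u^2 - 6.84*u + 0.19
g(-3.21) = 32.77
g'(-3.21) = -39.37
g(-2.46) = 11.26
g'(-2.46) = -19.11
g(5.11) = -351.06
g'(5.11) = -190.65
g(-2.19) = 6.88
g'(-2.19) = -13.46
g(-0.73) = 1.61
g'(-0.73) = 2.00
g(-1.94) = 4.09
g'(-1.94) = -9.01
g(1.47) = -10.63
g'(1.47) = -22.77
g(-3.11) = 28.99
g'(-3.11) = -36.28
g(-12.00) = 2946.76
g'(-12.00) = -777.41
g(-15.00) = 5946.70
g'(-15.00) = -1240.46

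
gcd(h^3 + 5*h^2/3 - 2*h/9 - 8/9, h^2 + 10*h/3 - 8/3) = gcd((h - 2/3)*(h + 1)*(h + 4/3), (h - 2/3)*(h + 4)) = h - 2/3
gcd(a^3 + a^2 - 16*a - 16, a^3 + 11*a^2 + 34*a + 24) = a^2 + 5*a + 4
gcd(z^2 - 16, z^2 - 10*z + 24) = z - 4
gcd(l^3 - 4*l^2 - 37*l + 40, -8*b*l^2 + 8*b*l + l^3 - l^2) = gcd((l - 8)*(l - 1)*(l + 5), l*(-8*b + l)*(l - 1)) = l - 1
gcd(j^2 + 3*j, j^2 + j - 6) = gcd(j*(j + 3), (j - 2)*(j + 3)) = j + 3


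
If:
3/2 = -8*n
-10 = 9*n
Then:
No Solution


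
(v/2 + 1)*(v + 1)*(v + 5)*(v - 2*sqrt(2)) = v^4/2 - sqrt(2)*v^3 + 4*v^3 - 8*sqrt(2)*v^2 + 17*v^2/2 - 17*sqrt(2)*v + 5*v - 10*sqrt(2)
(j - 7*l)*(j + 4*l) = j^2 - 3*j*l - 28*l^2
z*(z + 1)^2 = z^3 + 2*z^2 + z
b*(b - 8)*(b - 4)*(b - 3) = b^4 - 15*b^3 + 68*b^2 - 96*b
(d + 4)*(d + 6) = d^2 + 10*d + 24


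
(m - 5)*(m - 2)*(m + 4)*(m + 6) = m^4 + 3*m^3 - 36*m^2 - 68*m + 240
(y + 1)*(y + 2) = y^2 + 3*y + 2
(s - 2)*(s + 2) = s^2 - 4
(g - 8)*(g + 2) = g^2 - 6*g - 16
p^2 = p^2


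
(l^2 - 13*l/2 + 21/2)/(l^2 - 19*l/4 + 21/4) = 2*(2*l - 7)/(4*l - 7)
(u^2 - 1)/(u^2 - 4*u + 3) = (u + 1)/(u - 3)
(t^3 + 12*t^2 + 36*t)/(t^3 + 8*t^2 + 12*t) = (t + 6)/(t + 2)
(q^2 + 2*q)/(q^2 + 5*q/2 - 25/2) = 2*q*(q + 2)/(2*q^2 + 5*q - 25)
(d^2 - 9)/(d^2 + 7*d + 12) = (d - 3)/(d + 4)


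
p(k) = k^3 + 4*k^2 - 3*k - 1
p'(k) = 3*k^2 + 8*k - 3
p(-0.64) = 2.30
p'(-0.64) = -6.89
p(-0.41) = 0.83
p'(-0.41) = -5.78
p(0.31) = -1.52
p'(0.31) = -0.23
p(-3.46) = 15.84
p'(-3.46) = 5.23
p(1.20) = 2.89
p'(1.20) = 10.92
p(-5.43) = -26.87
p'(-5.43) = 42.01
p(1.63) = 9.07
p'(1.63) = 18.01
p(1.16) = 2.46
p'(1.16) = 10.32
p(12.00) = 2267.00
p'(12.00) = 525.00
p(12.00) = 2267.00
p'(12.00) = 525.00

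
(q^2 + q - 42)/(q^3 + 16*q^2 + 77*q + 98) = (q - 6)/(q^2 + 9*q + 14)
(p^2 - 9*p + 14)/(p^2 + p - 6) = (p - 7)/(p + 3)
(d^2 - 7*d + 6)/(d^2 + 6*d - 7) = (d - 6)/(d + 7)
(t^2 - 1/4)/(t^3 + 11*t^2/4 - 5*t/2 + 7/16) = 4*(2*t + 1)/(8*t^2 + 26*t - 7)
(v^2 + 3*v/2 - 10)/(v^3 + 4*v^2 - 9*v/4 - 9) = 2*(2*v - 5)/(4*v^2 - 9)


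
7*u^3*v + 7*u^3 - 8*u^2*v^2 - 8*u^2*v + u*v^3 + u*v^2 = (-7*u + v)*(-u + v)*(u*v + u)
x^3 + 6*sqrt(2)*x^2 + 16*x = x*(x + 2*sqrt(2))*(x + 4*sqrt(2))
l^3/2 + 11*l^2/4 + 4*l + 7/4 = (l/2 + 1/2)*(l + 1)*(l + 7/2)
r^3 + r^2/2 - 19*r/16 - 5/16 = (r - 1)*(r + 1/4)*(r + 5/4)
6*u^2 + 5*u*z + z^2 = (2*u + z)*(3*u + z)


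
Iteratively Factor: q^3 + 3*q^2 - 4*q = (q - 1)*(q^2 + 4*q) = q*(q - 1)*(q + 4)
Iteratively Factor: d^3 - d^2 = (d)*(d^2 - d) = d^2*(d - 1)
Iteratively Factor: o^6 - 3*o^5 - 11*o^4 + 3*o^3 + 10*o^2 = (o - 1)*(o^5 - 2*o^4 - 13*o^3 - 10*o^2) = (o - 5)*(o - 1)*(o^4 + 3*o^3 + 2*o^2) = o*(o - 5)*(o - 1)*(o^3 + 3*o^2 + 2*o) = o*(o - 5)*(o - 1)*(o + 2)*(o^2 + o) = o^2*(o - 5)*(o - 1)*(o + 2)*(o + 1)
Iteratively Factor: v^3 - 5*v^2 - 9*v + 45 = (v - 3)*(v^2 - 2*v - 15) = (v - 3)*(v + 3)*(v - 5)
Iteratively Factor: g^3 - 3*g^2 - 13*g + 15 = (g + 3)*(g^2 - 6*g + 5) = (g - 5)*(g + 3)*(g - 1)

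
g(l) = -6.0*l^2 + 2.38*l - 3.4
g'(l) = 2.38 - 12.0*l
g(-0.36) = -5.03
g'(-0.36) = 6.70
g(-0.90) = -10.40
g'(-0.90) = 13.18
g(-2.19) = -37.39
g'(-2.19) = 28.66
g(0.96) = -6.64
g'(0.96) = -9.14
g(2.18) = -26.73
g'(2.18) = -23.78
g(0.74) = -4.92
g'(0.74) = -6.50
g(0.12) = -3.20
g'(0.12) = 0.94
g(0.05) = -3.30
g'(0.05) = 1.78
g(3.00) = -50.26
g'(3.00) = -33.62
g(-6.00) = -233.68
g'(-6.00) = 74.38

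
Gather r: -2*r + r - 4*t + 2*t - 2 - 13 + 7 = -r - 2*t - 8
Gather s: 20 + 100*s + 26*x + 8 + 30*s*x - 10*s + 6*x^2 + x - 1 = s*(30*x + 90) + 6*x^2 + 27*x + 27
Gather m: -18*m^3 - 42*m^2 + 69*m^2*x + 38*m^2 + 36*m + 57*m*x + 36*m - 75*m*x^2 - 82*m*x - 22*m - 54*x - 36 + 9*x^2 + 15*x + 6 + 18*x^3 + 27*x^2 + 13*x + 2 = -18*m^3 + m^2*(69*x - 4) + m*(-75*x^2 - 25*x + 50) + 18*x^3 + 36*x^2 - 26*x - 28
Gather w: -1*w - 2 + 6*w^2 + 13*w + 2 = 6*w^2 + 12*w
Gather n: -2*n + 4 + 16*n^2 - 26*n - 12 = 16*n^2 - 28*n - 8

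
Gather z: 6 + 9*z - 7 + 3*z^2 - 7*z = 3*z^2 + 2*z - 1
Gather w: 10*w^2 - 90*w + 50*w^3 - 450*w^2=50*w^3 - 440*w^2 - 90*w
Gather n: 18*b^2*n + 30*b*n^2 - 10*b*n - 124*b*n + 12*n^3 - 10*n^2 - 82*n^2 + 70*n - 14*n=12*n^3 + n^2*(30*b - 92) + n*(18*b^2 - 134*b + 56)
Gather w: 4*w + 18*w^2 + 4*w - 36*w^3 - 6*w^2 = -36*w^3 + 12*w^2 + 8*w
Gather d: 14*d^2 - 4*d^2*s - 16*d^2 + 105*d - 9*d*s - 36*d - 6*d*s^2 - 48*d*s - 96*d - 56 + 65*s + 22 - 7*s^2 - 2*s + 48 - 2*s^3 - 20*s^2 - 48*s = d^2*(-4*s - 2) + d*(-6*s^2 - 57*s - 27) - 2*s^3 - 27*s^2 + 15*s + 14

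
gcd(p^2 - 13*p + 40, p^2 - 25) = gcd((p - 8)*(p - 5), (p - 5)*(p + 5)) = p - 5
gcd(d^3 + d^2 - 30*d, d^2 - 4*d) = d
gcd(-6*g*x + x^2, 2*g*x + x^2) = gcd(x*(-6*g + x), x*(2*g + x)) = x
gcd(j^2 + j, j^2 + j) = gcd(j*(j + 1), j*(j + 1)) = j^2 + j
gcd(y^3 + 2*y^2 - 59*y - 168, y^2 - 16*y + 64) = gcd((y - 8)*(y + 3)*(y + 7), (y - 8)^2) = y - 8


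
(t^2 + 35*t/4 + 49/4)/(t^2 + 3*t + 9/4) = (4*t^2 + 35*t + 49)/(4*t^2 + 12*t + 9)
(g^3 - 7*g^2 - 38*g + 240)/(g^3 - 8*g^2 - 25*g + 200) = (g + 6)/(g + 5)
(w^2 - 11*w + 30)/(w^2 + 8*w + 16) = (w^2 - 11*w + 30)/(w^2 + 8*w + 16)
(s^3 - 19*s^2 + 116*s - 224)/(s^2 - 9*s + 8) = (s^2 - 11*s + 28)/(s - 1)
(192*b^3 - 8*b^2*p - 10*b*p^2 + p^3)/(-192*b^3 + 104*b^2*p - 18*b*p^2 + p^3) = (4*b + p)/(-4*b + p)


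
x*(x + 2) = x^2 + 2*x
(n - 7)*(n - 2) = n^2 - 9*n + 14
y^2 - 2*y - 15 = (y - 5)*(y + 3)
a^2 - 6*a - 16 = (a - 8)*(a + 2)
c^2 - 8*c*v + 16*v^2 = (c - 4*v)^2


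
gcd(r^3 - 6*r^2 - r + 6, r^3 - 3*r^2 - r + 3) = r^2 - 1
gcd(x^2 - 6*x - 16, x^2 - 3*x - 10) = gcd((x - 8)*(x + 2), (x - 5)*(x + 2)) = x + 2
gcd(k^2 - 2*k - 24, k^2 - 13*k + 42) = k - 6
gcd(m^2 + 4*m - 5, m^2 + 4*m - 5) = m^2 + 4*m - 5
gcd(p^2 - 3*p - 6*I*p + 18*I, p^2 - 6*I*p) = p - 6*I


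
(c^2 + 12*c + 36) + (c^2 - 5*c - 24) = 2*c^2 + 7*c + 12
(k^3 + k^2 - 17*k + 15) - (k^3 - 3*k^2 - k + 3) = 4*k^2 - 16*k + 12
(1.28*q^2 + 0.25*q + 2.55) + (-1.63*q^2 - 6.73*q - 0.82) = -0.35*q^2 - 6.48*q + 1.73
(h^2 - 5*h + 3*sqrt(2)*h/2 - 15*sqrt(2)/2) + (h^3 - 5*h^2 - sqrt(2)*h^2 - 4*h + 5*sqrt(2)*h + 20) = h^3 - 4*h^2 - sqrt(2)*h^2 - 9*h + 13*sqrt(2)*h/2 - 15*sqrt(2)/2 + 20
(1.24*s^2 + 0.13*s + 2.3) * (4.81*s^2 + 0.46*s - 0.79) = 5.9644*s^4 + 1.1957*s^3 + 10.1432*s^2 + 0.9553*s - 1.817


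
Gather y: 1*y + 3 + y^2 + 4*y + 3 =y^2 + 5*y + 6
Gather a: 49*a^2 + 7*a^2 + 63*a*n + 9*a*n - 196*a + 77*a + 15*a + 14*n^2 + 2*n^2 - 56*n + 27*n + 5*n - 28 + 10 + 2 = 56*a^2 + a*(72*n - 104) + 16*n^2 - 24*n - 16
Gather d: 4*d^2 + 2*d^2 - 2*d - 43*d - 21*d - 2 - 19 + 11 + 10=6*d^2 - 66*d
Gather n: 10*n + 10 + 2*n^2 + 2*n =2*n^2 + 12*n + 10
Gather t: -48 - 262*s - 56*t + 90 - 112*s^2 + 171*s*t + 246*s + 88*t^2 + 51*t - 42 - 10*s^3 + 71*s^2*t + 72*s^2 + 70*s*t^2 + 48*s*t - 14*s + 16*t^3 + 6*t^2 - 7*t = -10*s^3 - 40*s^2 - 30*s + 16*t^3 + t^2*(70*s + 94) + t*(71*s^2 + 219*s - 12)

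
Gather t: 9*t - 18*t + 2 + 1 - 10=-9*t - 7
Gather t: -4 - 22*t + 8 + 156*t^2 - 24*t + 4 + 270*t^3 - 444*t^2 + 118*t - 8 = 270*t^3 - 288*t^2 + 72*t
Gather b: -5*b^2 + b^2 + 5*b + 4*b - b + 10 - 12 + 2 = -4*b^2 + 8*b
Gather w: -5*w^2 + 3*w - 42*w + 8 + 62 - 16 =-5*w^2 - 39*w + 54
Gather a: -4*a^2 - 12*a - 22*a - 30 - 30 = -4*a^2 - 34*a - 60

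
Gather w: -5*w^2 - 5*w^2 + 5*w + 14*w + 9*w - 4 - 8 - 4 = -10*w^2 + 28*w - 16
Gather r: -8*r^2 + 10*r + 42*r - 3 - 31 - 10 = -8*r^2 + 52*r - 44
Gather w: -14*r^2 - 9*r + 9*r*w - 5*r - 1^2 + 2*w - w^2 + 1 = -14*r^2 - 14*r - w^2 + w*(9*r + 2)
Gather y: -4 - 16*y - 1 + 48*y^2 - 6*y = 48*y^2 - 22*y - 5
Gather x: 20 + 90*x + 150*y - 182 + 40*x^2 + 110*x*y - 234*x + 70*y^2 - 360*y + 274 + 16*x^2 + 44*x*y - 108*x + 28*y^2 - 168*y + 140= 56*x^2 + x*(154*y - 252) + 98*y^2 - 378*y + 252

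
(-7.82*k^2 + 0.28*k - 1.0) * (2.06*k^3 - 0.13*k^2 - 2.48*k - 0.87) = -16.1092*k^5 + 1.5934*k^4 + 17.2972*k^3 + 6.239*k^2 + 2.2364*k + 0.87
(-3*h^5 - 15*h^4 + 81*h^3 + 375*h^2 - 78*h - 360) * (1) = -3*h^5 - 15*h^4 + 81*h^3 + 375*h^2 - 78*h - 360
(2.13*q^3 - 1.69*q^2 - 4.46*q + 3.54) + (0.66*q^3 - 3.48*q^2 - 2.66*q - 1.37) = 2.79*q^3 - 5.17*q^2 - 7.12*q + 2.17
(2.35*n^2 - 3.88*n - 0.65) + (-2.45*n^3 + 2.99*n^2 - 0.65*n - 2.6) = -2.45*n^3 + 5.34*n^2 - 4.53*n - 3.25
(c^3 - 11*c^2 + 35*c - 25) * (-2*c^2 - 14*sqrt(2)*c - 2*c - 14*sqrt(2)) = -2*c^5 - 14*sqrt(2)*c^4 + 20*c^4 - 48*c^3 + 140*sqrt(2)*c^3 - 336*sqrt(2)*c^2 - 20*c^2 - 140*sqrt(2)*c + 50*c + 350*sqrt(2)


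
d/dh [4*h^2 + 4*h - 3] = 8*h + 4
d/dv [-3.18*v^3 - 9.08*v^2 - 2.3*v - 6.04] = -9.54*v^2 - 18.16*v - 2.3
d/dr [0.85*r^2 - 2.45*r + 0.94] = 1.7*r - 2.45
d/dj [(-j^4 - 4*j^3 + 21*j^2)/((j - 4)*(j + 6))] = 2*j*(-j^4 - 5*j^3 + 40*j^2 + 165*j - 504)/(j^4 + 4*j^3 - 44*j^2 - 96*j + 576)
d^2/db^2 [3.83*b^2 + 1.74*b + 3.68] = 7.66000000000000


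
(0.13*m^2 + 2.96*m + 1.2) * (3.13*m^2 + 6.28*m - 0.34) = 0.4069*m^4 + 10.0812*m^3 + 22.3006*m^2 + 6.5296*m - 0.408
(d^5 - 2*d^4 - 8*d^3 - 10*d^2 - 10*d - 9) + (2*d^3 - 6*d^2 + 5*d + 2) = d^5 - 2*d^4 - 6*d^3 - 16*d^2 - 5*d - 7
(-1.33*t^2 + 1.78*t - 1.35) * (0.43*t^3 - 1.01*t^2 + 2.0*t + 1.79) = -0.5719*t^5 + 2.1087*t^4 - 5.0383*t^3 + 2.5428*t^2 + 0.4862*t - 2.4165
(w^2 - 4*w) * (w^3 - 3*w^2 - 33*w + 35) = w^5 - 7*w^4 - 21*w^3 + 167*w^2 - 140*w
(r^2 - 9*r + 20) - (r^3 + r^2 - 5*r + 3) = -r^3 - 4*r + 17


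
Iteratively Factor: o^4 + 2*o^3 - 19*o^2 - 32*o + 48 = (o - 4)*(o^3 + 6*o^2 + 5*o - 12) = (o - 4)*(o + 3)*(o^2 + 3*o - 4) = (o - 4)*(o - 1)*(o + 3)*(o + 4)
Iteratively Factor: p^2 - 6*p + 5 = (p - 1)*(p - 5)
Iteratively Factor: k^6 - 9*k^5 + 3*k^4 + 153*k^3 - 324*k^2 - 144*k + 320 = (k - 5)*(k^5 - 4*k^4 - 17*k^3 + 68*k^2 + 16*k - 64) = (k - 5)*(k - 4)*(k^4 - 17*k^2 + 16) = (k - 5)*(k - 4)*(k - 1)*(k^3 + k^2 - 16*k - 16) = (k - 5)*(k - 4)^2*(k - 1)*(k^2 + 5*k + 4) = (k - 5)*(k - 4)^2*(k - 1)*(k + 4)*(k + 1)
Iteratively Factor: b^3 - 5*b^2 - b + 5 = (b - 1)*(b^2 - 4*b - 5) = (b - 1)*(b + 1)*(b - 5)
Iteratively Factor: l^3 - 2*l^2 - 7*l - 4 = (l - 4)*(l^2 + 2*l + 1) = (l - 4)*(l + 1)*(l + 1)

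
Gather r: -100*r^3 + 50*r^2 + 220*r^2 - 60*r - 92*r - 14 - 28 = -100*r^3 + 270*r^2 - 152*r - 42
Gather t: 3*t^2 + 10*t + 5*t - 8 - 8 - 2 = 3*t^2 + 15*t - 18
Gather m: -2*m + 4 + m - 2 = 2 - m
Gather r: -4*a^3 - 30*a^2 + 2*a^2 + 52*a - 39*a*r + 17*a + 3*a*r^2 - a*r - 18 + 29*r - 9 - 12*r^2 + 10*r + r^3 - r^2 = -4*a^3 - 28*a^2 + 69*a + r^3 + r^2*(3*a - 13) + r*(39 - 40*a) - 27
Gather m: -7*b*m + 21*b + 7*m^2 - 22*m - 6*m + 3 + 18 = 21*b + 7*m^2 + m*(-7*b - 28) + 21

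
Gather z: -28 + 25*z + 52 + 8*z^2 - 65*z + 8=8*z^2 - 40*z + 32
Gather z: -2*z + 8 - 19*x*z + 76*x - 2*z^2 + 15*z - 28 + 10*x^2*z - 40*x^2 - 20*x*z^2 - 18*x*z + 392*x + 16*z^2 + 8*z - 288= -40*x^2 + 468*x + z^2*(14 - 20*x) + z*(10*x^2 - 37*x + 21) - 308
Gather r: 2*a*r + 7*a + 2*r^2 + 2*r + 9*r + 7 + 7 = 7*a + 2*r^2 + r*(2*a + 11) + 14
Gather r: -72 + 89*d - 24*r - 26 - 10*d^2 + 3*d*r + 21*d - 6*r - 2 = -10*d^2 + 110*d + r*(3*d - 30) - 100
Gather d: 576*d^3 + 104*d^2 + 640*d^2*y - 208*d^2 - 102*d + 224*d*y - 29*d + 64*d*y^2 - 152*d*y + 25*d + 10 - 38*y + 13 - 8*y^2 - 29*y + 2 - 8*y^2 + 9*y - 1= 576*d^3 + d^2*(640*y - 104) + d*(64*y^2 + 72*y - 106) - 16*y^2 - 58*y + 24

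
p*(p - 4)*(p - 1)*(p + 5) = p^4 - 21*p^2 + 20*p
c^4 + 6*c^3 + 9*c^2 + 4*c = c*(c + 1)^2*(c + 4)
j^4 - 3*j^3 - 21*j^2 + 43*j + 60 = (j - 5)*(j - 3)*(j + 1)*(j + 4)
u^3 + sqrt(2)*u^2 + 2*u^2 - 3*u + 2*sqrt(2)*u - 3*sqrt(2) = (u - 1)*(u + 3)*(u + sqrt(2))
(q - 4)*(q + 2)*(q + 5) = q^3 + 3*q^2 - 18*q - 40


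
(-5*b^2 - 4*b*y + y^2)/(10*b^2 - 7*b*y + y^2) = (b + y)/(-2*b + y)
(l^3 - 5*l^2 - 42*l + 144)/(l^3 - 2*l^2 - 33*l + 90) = (l - 8)/(l - 5)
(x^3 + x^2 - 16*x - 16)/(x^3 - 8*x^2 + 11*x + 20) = (x + 4)/(x - 5)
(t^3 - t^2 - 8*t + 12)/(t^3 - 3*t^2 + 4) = (t + 3)/(t + 1)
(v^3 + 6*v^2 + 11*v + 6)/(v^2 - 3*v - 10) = (v^2 + 4*v + 3)/(v - 5)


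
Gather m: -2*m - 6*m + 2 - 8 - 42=-8*m - 48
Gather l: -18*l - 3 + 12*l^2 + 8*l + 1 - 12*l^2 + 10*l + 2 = 0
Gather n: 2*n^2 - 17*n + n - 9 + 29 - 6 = 2*n^2 - 16*n + 14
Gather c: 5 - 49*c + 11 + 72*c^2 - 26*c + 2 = 72*c^2 - 75*c + 18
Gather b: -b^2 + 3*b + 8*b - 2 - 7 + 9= -b^2 + 11*b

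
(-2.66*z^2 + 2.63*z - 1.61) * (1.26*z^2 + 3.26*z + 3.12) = -3.3516*z^4 - 5.3578*z^3 - 1.754*z^2 + 2.957*z - 5.0232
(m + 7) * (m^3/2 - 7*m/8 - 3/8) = m^4/2 + 7*m^3/2 - 7*m^2/8 - 13*m/2 - 21/8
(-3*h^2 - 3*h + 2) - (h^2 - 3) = -4*h^2 - 3*h + 5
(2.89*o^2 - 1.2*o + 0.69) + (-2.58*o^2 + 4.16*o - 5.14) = 0.31*o^2 + 2.96*o - 4.45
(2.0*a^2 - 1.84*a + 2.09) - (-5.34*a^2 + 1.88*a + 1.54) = 7.34*a^2 - 3.72*a + 0.55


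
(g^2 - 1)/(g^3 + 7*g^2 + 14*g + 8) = (g - 1)/(g^2 + 6*g + 8)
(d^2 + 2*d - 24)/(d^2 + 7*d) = (d^2 + 2*d - 24)/(d*(d + 7))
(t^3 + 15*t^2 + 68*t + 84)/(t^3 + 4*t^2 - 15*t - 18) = (t^2 + 9*t + 14)/(t^2 - 2*t - 3)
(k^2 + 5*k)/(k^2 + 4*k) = (k + 5)/(k + 4)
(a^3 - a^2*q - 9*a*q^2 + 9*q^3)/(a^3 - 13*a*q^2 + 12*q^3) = (a + 3*q)/(a + 4*q)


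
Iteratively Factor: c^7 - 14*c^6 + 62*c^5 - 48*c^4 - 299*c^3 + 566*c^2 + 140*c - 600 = (c - 2)*(c^6 - 12*c^5 + 38*c^4 + 28*c^3 - 243*c^2 + 80*c + 300) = (c - 2)*(c + 2)*(c^5 - 14*c^4 + 66*c^3 - 104*c^2 - 35*c + 150) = (c - 2)^2*(c + 2)*(c^4 - 12*c^3 + 42*c^2 - 20*c - 75) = (c - 2)^2*(c + 1)*(c + 2)*(c^3 - 13*c^2 + 55*c - 75) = (c - 5)*(c - 2)^2*(c + 1)*(c + 2)*(c^2 - 8*c + 15) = (c - 5)^2*(c - 2)^2*(c + 1)*(c + 2)*(c - 3)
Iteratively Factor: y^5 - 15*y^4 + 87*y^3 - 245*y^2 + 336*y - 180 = (y - 5)*(y^4 - 10*y^3 + 37*y^2 - 60*y + 36) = (y - 5)*(y - 3)*(y^3 - 7*y^2 + 16*y - 12) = (y - 5)*(y - 3)*(y - 2)*(y^2 - 5*y + 6) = (y - 5)*(y - 3)^2*(y - 2)*(y - 2)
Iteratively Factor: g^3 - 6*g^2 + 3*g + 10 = (g - 2)*(g^2 - 4*g - 5) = (g - 2)*(g + 1)*(g - 5)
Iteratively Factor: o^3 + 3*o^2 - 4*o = (o - 1)*(o^2 + 4*o) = (o - 1)*(o + 4)*(o)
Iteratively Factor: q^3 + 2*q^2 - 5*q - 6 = (q + 3)*(q^2 - q - 2) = (q - 2)*(q + 3)*(q + 1)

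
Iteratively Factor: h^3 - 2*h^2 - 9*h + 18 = (h + 3)*(h^2 - 5*h + 6) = (h - 3)*(h + 3)*(h - 2)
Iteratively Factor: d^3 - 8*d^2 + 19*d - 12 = (d - 1)*(d^2 - 7*d + 12) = (d - 3)*(d - 1)*(d - 4)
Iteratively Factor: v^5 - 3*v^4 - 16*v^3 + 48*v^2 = (v + 4)*(v^4 - 7*v^3 + 12*v^2) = v*(v + 4)*(v^3 - 7*v^2 + 12*v) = v^2*(v + 4)*(v^2 - 7*v + 12) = v^2*(v - 3)*(v + 4)*(v - 4)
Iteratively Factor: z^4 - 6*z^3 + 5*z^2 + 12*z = (z + 1)*(z^3 - 7*z^2 + 12*z) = (z - 3)*(z + 1)*(z^2 - 4*z) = z*(z - 3)*(z + 1)*(z - 4)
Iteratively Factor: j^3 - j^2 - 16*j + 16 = (j - 1)*(j^2 - 16) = (j - 4)*(j - 1)*(j + 4)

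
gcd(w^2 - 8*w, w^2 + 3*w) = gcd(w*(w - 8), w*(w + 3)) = w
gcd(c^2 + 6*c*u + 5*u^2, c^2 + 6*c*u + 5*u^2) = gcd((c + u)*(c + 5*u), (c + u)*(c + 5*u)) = c^2 + 6*c*u + 5*u^2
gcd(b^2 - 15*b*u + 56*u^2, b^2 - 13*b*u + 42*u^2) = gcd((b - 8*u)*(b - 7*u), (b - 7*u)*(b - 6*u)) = -b + 7*u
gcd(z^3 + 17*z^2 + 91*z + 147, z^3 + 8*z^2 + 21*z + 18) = z + 3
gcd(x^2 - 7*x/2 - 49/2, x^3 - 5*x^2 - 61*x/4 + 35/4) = x - 7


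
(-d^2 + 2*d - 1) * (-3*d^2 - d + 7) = 3*d^4 - 5*d^3 - 6*d^2 + 15*d - 7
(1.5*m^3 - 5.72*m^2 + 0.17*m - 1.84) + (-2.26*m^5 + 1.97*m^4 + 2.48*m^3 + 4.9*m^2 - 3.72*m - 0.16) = -2.26*m^5 + 1.97*m^4 + 3.98*m^3 - 0.819999999999999*m^2 - 3.55*m - 2.0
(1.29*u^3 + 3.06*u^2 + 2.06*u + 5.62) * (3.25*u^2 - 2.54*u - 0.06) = 4.1925*u^5 + 6.6684*u^4 - 1.1548*u^3 + 12.849*u^2 - 14.3984*u - 0.3372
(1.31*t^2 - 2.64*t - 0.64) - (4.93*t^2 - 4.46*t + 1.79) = -3.62*t^2 + 1.82*t - 2.43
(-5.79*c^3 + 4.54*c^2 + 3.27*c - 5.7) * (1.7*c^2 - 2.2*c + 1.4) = -9.843*c^5 + 20.456*c^4 - 12.535*c^3 - 10.528*c^2 + 17.118*c - 7.98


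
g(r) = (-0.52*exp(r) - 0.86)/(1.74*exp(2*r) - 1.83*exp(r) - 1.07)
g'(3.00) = 0.02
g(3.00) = -0.02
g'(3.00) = 0.02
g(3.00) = -0.02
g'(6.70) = 0.00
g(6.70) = -0.00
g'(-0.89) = 0.06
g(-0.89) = 0.70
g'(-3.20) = -0.03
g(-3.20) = 0.77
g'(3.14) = 0.02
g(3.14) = -0.01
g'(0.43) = 168.13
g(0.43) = -7.26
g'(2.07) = 0.07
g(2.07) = -0.05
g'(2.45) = 0.04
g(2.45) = -0.03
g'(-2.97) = -0.03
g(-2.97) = 0.76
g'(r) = (-0.52*exp(r) - 0.86)*(-3.48*exp(2*r) + 1.83*exp(r))/(1.74*exp(2*r) - 1.83*exp(r) - 1.07)^2 - 0.52*exp(r)/(1.74*exp(2*r) - 1.83*exp(r) - 1.07) = (0.9048*exp(2*r) + 2.9928*exp(r) - 1.0174)*exp(r)/(3.0276*exp(4*r) - 6.3684*exp(3*r) - 0.3747*exp(2*r) + 3.9162*exp(r) + 1.1449)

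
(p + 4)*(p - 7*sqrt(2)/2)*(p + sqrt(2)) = p^3 - 5*sqrt(2)*p^2/2 + 4*p^2 - 10*sqrt(2)*p - 7*p - 28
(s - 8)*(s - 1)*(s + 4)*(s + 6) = s^4 + s^3 - 58*s^2 - 136*s + 192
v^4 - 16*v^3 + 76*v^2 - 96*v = v*(v - 8)*(v - 6)*(v - 2)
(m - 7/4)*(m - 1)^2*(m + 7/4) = m^4 - 2*m^3 - 33*m^2/16 + 49*m/8 - 49/16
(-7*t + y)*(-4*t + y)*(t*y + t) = 28*t^3*y + 28*t^3 - 11*t^2*y^2 - 11*t^2*y + t*y^3 + t*y^2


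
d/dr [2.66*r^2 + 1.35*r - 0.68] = 5.32*r + 1.35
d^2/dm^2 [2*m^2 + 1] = 4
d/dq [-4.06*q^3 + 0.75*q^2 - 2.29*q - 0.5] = -12.18*q^2 + 1.5*q - 2.29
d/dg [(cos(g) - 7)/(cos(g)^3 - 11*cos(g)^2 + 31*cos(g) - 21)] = 2*(cos(g) - 2)*sin(g)/((cos(g) - 3)^2*(cos(g) - 1)^2)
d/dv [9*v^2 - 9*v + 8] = 18*v - 9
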